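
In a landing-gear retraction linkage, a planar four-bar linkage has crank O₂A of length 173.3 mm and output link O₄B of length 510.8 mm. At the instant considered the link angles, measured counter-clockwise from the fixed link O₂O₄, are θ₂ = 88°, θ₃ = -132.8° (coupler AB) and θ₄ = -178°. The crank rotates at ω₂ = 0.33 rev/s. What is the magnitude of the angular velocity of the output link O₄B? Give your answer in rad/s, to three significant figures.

0.648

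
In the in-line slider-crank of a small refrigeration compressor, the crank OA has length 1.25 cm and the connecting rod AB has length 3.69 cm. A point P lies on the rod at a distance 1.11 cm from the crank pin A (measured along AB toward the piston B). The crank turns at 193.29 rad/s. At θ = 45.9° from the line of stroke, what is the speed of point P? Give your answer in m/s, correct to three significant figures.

ω = 193.3 rad/s.  Crank-pin speed |V_A| = rω = 2.4161 m/s, perpendicular to OA.
Rod angle: sinφ = −(r/L) sinθ ⇒ φ = -14.079°; ω_rod = −rω cosθ/√(L²−r²sin²θ) = -46.978 rad/s.
V_P = V_A + ω_rod × AP, with AP = 0.0111 m along the rod.
Components: V_Px = −rω sinθ − a·ω_rod·sinφ = -1.8619 m/s;  V_Py = rω cosθ + a·ω_rod·cosφ = +1.1756 m/s.
|V_P| = √(V_Px² + V_Py²) = 2.202 m/s.

2.20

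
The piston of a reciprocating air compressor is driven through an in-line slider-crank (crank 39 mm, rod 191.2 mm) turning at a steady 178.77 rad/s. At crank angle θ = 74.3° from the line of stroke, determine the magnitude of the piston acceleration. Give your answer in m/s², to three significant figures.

117

ω = 178.8 rad/s
x(θ) = r cosθ + √(L² − r² sin²θ); with ω constant, a = ω²·d²x/dθ².
d²x/dθ² = −r cosθ − r²(cos2θ)/√u − r⁴ sin²2θ/(4u^{3/2}),  u = L² − r² sin²θ = 0.0351478 m².
Substituting r = 0.039 m, L = 0.1912 m, θ = 74.3°: d²x/dθ² = -0.0036524 m.
a = ω²·d²x/dθ² = (178.8)²·(-0.0036524) = -116.73 m/s²;  |a| = 116.73 m/s².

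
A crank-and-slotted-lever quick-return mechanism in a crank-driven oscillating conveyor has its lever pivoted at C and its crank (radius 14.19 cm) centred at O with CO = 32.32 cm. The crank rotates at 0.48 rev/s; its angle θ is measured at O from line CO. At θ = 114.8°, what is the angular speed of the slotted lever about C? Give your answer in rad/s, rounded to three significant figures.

0.0315

ω = 3.016 rad/s (from 0.48 rev/s).
Crank pin A relative to C: A = (d + r cosθ, r sinθ); lever angle φ = atan2(r sinθ, d + r cosθ).
Differentiating tanφ: φ̇ = rω(d cosθ + r)/(d² + r² + 2dr cosθ).
d² + r² + 2dr cosθ = |CA|² = 0.08612 m²;  d cosθ + r = +0.0063331 m.
|ω_lever| = |0.1419·3.016·+0.0063331| / 0.08612 = 0.031471 rad/s.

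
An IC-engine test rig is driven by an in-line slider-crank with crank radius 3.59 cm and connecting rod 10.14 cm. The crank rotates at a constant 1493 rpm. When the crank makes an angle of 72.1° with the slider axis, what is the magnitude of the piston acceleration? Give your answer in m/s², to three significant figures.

6.08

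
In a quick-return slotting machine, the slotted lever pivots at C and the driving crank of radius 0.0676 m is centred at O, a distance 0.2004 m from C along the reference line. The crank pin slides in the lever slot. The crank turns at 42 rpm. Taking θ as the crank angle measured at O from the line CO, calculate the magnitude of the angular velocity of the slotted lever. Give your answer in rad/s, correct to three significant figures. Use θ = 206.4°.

ω = 4.398 rad/s (from 42 rpm).
Crank pin A relative to C: A = (d + r cosθ, r sinθ); lever angle φ = atan2(r sinθ, d + r cosθ).
Differentiating tanφ: φ̇ = rω(d cosθ + r)/(d² + r² + 2dr cosθ).
d² + r² + 2dr cosθ = |CA|² = 0.0204614 m²;  d cosθ + r = -0.1119 m.
|ω_lever| = |0.0676·4.398·-0.1119| / 0.0204614 = 1.626 rad/s.

1.63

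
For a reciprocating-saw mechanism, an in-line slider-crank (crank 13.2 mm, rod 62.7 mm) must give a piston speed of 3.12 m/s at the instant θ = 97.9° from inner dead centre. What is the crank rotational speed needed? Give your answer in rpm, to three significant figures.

2350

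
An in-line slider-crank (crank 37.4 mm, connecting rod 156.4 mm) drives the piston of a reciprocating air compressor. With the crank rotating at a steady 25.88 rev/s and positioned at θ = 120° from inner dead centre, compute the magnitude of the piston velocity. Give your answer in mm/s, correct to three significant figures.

4620

ω = 2π·25.9 = 162.6 rad/s
For an in-line slider-crank, x = r cosθ + √(L² − r² sin²θ), so v = −rω sinθ·[1 + r cosθ/√(L² − r² sin²θ)].
With r = 0.0374 m, L = 0.1564 m, θ = 120°: √(L² − r² sin²θ) = 0.15301 m.
v = −0.0374·162.6·0.86603·[1 + 0.0374·-0.50000/0.15301] = -4.6231 m/s.
|v| = 4.6231 m/s = 4623.1 mm/s.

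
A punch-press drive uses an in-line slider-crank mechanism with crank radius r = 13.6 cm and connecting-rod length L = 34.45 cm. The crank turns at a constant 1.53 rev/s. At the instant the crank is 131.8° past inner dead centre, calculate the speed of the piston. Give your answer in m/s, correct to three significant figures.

0.706

ω = 2π·1.53 = 9.613 rad/s
For an in-line slider-crank, x = r cosθ + √(L² − r² sin²θ), so v = −rω sinθ·[1 + r cosθ/√(L² − r² sin²θ)].
With r = 0.136 m, L = 0.3445 m, θ = 131.8°: √(L² − r² sin²θ) = 0.32924 m.
v = −0.136·9.613·0.74548·[1 + 0.136·-0.66653/0.32924] = -0.7063 m/s.
|v| = 0.7063 m/s.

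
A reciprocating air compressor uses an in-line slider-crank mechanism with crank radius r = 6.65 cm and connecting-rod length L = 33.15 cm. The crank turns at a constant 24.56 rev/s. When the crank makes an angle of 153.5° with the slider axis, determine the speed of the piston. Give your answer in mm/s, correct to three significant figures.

3750

ω = 2π·24.6 = 154.3 rad/s
For an in-line slider-crank, x = r cosθ + √(L² − r² sin²θ), so v = −rω sinθ·[1 + r cosθ/√(L² − r² sin²θ)].
With r = 0.0665 m, L = 0.3315 m, θ = 153.5°: √(L² − r² sin²θ) = 0.33017 m.
v = −0.0665·154.3·0.44620·[1 + 0.0665·-0.89493/0.33017] = -3.7535 m/s.
|v| = 3.7535 m/s = 3753.5 mm/s.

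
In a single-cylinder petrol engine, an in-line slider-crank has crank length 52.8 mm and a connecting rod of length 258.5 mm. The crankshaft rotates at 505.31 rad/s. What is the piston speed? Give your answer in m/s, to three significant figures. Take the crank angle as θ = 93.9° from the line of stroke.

26.2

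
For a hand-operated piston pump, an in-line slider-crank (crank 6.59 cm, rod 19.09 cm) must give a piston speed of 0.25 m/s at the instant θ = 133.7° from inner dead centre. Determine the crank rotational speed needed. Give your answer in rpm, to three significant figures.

66.5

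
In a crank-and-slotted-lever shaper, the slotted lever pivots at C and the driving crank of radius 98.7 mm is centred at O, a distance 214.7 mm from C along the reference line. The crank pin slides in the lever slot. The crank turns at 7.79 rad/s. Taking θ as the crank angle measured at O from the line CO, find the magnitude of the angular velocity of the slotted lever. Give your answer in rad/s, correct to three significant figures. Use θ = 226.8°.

ω = 7.79 rad/s
Crank pin A relative to C: A = (d + r cosθ, r sinθ); lever angle φ = atan2(r sinθ, d + r cosθ).
Differentiating tanφ: φ̇ = rω(d cosθ + r)/(d² + r² + 2dr cosθ).
d² + r² + 2dr cosθ = |CA|² = 0.0268255 m²;  d cosθ + r = -0.048272 m.
|ω_lever| = |0.0987·7.79·-0.048272| / 0.0268255 = 1.3836 rad/s.

1.38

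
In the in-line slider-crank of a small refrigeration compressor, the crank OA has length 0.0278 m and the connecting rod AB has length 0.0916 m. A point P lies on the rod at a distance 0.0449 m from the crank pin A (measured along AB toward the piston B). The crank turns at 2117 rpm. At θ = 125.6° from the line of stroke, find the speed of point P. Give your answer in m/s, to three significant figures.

4.92

ω = 221.7 rad/s.  Crank-pin speed |V_A| = rω = 6.163 m/s, perpendicular to OA.
Rod angle: sinφ = −(r/L) sinθ ⇒ φ = -14.287°; ω_rod = −rω cosθ/√(L²−r²sin²θ) = +40.416 rad/s.
V_P = V_A + ω_rod × AP, with AP = 0.0449 m along the rod.
Components: V_Px = −rω sinθ − a·ω_rod·sinφ = -4.5634 m/s;  V_Py = rω cosθ + a·ω_rod·cosφ = -1.8291 m/s.
|V_P| = √(V_Px² + V_Py²) = 4.9163 m/s.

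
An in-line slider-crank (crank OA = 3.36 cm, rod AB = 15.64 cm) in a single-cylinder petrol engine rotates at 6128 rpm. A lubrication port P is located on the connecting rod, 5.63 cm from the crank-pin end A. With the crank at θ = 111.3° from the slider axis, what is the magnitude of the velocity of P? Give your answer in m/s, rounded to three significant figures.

ω = 641.7 rad/s.  Crank-pin speed |V_A| = rω = 21.562 m/s, perpendicular to OA.
Rod angle: sinφ = −(r/L) sinθ ⇒ φ = -11.546°; ω_rod = −rω cosθ/√(L²−r²sin²θ) = +51.114 rad/s.
V_P = V_A + ω_rod × AP, with AP = 0.0563 m along the rod.
Components: V_Px = −rω sinθ − a·ω_rod·sinφ = -19.513 m/s;  V_Py = rω cosθ + a·ω_rod·cosφ = -5.0129 m/s.
|V_P| = √(V_Px² + V_Py²) = 20.147 m/s.

20.1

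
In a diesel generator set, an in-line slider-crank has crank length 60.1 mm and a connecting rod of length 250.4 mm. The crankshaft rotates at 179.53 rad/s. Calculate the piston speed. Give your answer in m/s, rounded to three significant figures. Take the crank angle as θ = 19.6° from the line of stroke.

4.44

ω = 179.5 rad/s
For an in-line slider-crank, x = r cosθ + √(L² − r² sin²θ), so v = −rω sinθ·[1 + r cosθ/√(L² − r² sin²θ)].
With r = 0.0601 m, L = 0.2504 m, θ = 19.6°: √(L² − r² sin²θ) = 0.24959 m.
v = −0.0601·179.5·0.33545·[1 + 0.0601·0.94206/0.24959] = -4.4405 m/s.
|v| = 4.4405 m/s.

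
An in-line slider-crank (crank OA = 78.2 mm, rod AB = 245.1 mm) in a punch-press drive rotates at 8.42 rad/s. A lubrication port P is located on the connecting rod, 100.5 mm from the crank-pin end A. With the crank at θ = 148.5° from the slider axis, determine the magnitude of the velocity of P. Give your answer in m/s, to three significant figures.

0.450

ω = 8.42 rad/s.  Crank-pin speed |V_A| = rω = 0.65844 m/s, perpendicular to OA.
Rod angle: sinφ = −(r/L) sinθ ⇒ φ = -9.596°; ω_rod = −rω cosθ/√(L²−r²sin²θ) = +2.3231 rad/s.
V_P = V_A + ω_rod × AP, with AP = 0.1005 m along the rod.
Components: V_Px = −rω sinθ − a·ω_rod·sinφ = -0.30512 m/s;  V_Py = rω cosθ + a·ω_rod·cosφ = -0.33121 m/s.
|V_P| = √(V_Px² + V_Py²) = 0.45033 m/s.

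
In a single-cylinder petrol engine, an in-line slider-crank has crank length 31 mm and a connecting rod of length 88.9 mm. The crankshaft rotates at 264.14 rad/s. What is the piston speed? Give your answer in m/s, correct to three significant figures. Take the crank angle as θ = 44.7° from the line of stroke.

ω = 264.1 rad/s
For an in-line slider-crank, x = r cosθ + √(L² − r² sin²θ), so v = −rω sinθ·[1 + r cosθ/√(L² − r² sin²θ)].
With r = 0.031 m, L = 0.0889 m, θ = 44.7°: √(L² − r² sin²θ) = 0.086184 m.
v = −0.031·264.1·0.70339·[1 + 0.031·0.71080/0.086184] = -7.2322 m/s.
|v| = 7.2322 m/s.

7.23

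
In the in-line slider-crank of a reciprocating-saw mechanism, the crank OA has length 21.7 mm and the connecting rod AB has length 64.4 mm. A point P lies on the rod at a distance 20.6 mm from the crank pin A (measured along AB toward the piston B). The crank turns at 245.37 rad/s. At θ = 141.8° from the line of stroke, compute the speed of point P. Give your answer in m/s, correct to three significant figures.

4.14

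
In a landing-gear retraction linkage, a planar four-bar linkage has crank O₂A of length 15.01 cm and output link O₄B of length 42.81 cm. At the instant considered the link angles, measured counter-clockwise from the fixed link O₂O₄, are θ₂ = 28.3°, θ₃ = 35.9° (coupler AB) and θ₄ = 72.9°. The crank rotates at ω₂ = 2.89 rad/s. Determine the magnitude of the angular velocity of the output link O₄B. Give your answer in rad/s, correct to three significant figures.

0.223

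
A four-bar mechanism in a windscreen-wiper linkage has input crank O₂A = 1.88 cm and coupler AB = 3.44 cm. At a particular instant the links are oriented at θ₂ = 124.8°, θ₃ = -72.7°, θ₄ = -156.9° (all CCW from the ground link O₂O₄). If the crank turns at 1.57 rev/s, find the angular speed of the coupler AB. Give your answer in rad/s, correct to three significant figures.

ω₂ = 9.865 rad/s (from 1.57 rev/s).
Differentiating the loop-closure r₂e^{iθ₂}+r₃e^{iθ₃}=r₁+r₄e^{iθ₄} gives r₂ω₂e^{iθ₂}+r₃ω₃e^{iθ₃}=r₄ω₄e^{iθ₄}.
Eliminating the other unknown: ω₃ = r₂ω₂ sin(θ₄−θ₂) / [r₃ sin(θ₃−θ₄)].
Numerator sine = +0.97922; denominator sine = +0.99488.
Result = 0.0188·9.865·(+0.97922) / (0.0344·(+0.99488)) = +5.3063 rad/s; magnitude 5.3063 rad/s.

5.31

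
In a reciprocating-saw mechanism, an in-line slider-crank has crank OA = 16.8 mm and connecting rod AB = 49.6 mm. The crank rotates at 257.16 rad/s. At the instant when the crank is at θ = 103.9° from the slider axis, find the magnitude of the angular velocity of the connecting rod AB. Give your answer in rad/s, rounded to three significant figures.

ω = 257.2 rad/s
The rod makes angle φ with the slider axis where L sinφ = r sinθ; differentiating, L cosφ·φ̇ = r ω cosθ.
L cosφ = √(L² − r² sin²θ) = 0.046842 m.
|ω_rod| = r ω |cosθ| / √(L² − r² sin²θ) = 0.0168·257.2·0.24023/0.046842 = 22.156 rad/s.

22.2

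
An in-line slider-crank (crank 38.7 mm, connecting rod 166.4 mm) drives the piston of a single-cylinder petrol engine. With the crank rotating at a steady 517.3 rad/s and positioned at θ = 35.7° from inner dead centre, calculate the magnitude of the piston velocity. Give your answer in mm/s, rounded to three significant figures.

ω = 517.3 rad/s
For an in-line slider-crank, x = r cosθ + √(L² − r² sin²θ), so v = −rω sinθ·[1 + r cosθ/√(L² − r² sin²θ)].
With r = 0.0387 m, L = 0.1664 m, θ = 35.7°: √(L² − r² sin²θ) = 0.16486 m.
v = −0.0387·517.3·0.58354·[1 + 0.0387·0.81208/0.16486] = -13.909 m/s.
|v| = 13.909 m/s = 13909 mm/s.

13900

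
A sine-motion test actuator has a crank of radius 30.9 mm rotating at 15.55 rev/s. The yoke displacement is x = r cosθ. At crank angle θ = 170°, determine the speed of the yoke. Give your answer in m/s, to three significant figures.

ω = 97.7 rad/s (from 15.55 rev/s).
x = r cosθ ⇒ ẋ = −rω sinθ.
|v| = rω|sinθ| = 0.0309·97.7·|sin 170°| = 0.52425 m/s.

0.524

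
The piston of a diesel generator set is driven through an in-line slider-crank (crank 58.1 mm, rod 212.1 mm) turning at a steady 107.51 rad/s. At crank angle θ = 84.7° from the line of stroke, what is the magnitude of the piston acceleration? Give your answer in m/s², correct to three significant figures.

126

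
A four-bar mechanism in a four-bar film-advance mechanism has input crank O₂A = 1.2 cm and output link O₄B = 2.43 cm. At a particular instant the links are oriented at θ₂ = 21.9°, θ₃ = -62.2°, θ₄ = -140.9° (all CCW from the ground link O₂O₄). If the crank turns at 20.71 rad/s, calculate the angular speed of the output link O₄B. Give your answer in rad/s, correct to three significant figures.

ω₂ = 20.71 rad/s
Differentiating the loop-closure r₂e^{iθ₂}+r₃e^{iθ₃}=r₁+r₄e^{iθ₄} gives r₂ω₂e^{iθ₂}+r₃ω₃e^{iθ₃}=r₄ω₄e^{iθ₄}.
Eliminating the other unknown: ω₄ = r₂ω₂ sin(θ₂−θ₃) / [r₄ sin(θ₄−θ₃)].
Numerator sine = +0.99470; denominator sine = -0.98061.
Result = 0.012·20.71·(+0.99470) / (0.0243·(-0.98061)) = -10.374 rad/s; magnitude 10.374 rad/s.

10.4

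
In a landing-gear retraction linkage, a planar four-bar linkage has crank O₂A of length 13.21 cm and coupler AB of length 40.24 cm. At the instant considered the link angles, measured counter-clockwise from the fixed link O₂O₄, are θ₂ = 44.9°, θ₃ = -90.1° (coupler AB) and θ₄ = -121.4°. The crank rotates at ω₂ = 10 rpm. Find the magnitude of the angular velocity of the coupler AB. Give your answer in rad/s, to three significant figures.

0.157

ω₂ = 1.047 rad/s (from 10 rpm).
Differentiating the loop-closure r₂e^{iθ₂}+r₃e^{iθ₃}=r₁+r₄e^{iθ₄} gives r₂ω₂e^{iθ₂}+r₃ω₃e^{iθ₃}=r₄ω₄e^{iθ₄}.
Eliminating the other unknown: ω₃ = r₂ω₂ sin(θ₄−θ₂) / [r₃ sin(θ₃−θ₄)].
Numerator sine = -0.23684; denominator sine = +0.51952.
Result = 0.1321·1.047·(-0.23684) / (0.4024·(+0.51952)) = -0.15672 rad/s; magnitude 0.15672 rad/s.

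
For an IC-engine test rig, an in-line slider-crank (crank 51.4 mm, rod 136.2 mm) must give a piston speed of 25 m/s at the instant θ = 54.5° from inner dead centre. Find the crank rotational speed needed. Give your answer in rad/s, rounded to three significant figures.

486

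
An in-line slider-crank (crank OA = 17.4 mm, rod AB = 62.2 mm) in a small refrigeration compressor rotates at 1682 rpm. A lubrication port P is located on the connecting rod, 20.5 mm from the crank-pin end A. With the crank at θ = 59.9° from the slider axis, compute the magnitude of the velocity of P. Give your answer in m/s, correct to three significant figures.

2.96

ω = 176.1 rad/s.  Crank-pin speed |V_A| = rω = 3.0648 m/s, perpendicular to OA.
Rod angle: sinφ = −(r/L) sinθ ⇒ φ = -14.006°; ω_rod = −rω cosθ/√(L²−r²sin²θ) = -25.468 rad/s.
V_P = V_A + ω_rod × AP, with AP = 0.0205 m along the rod.
Components: V_Px = −rω sinθ − a·ω_rod·sinφ = -2.7779 m/s;  V_Py = rω cosθ + a·ω_rod·cosφ = +1.0305 m/s.
|V_P| = √(V_Px² + V_Py²) = 2.9629 m/s.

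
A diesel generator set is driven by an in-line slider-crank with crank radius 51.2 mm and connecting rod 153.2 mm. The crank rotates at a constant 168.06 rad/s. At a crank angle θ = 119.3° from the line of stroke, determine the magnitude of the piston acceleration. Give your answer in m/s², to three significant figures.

960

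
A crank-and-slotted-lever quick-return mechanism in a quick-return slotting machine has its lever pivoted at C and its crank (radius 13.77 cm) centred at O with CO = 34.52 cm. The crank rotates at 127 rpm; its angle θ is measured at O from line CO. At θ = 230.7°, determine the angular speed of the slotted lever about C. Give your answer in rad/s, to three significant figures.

1.90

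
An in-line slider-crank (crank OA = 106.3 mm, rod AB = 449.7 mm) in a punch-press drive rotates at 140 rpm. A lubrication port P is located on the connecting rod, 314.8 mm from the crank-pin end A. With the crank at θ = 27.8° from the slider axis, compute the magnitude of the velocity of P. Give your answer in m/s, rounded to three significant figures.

0.931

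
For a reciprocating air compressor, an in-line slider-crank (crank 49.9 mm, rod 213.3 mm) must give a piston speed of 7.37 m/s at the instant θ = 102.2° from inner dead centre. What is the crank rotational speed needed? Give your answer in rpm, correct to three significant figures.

For an in-line slider-crank, |v_piston| = rω|sinθ|·[1 + r cosθ/√(L² − r² sin²θ)].
With r = 0.0499 m, L = 0.2133 m, θ = 102.2°: the bracketed kinematic factor |dx/dθ| = 0.046296 m.
ω = v/|dx/dθ| = 7.37/0.046296 = 159.19 rad/s.
N = 60ω/(2π) = 1520.2 rpm.

1520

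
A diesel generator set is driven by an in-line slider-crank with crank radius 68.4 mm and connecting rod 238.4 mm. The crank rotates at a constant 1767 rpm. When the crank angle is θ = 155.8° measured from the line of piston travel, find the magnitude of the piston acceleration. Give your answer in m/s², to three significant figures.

1680

ω = 2π·1767/60 = 185 rad/s
x(θ) = r cosθ + √(L² − r² sin²θ); with ω constant, a = ω²·d²x/dθ².
d²x/dθ² = −r cosθ − r²(cos2θ)/√u − r⁴ sin²2θ/(4u^{3/2}),  u = L² − r² sin²θ = 0.0560484 m².
Substituting r = 0.0684 m, L = 0.2384 m, θ = 155.8°: d²x/dθ² = +0.049038 m.
a = ω²·d²x/dθ² = (185)²·(+0.049038) = +1679 m/s²;  |a| = 1679 m/s².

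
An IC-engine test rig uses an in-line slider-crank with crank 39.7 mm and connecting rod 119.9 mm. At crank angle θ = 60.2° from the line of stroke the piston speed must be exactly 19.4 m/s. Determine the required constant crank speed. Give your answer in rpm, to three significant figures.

4590

For an in-line slider-crank, |v_piston| = rω|sinθ|·[1 + r cosθ/√(L² − r² sin²θ)].
With r = 0.0397 m, L = 0.1199 m, θ = 60.2°: the bracketed kinematic factor |dx/dθ| = 0.040369 m.
ω = v/|dx/dθ| = 19.4/0.040369 = 480.57 rad/s.
N = 60ω/(2π) = 4589.1 rpm.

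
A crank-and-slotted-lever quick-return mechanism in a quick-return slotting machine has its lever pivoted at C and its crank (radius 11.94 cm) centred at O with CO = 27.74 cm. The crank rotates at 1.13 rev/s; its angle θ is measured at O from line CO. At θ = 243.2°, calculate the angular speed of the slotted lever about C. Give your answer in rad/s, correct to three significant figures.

0.0784

ω = 7.1 rad/s (from 1.13 rev/s).
Crank pin A relative to C: A = (d + r cosθ, r sinθ); lever angle φ = atan2(r sinθ, d + r cosθ).
Differentiating tanφ: φ̇ = rω(d cosθ + r)/(d² + r² + 2dr cosθ).
d² + r² + 2dr cosθ = |CA|² = 0.0613396 m²;  d cosθ + r = -0.0056734 m.
|ω_lever| = |0.1194·7.1·-0.0056734| / 0.0613396 = 0.078409 rad/s.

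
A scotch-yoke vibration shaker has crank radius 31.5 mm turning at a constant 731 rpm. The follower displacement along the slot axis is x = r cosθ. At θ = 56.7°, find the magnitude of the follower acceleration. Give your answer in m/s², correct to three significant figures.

101

ω = 76.55 rad/s (from 731 rpm).
x = r cosθ ⇒ ẍ = −rω² cosθ (ω constant).
|a| = rω²|cosθ| = 0.0315·(76.55)²·|cos 56.7°| = 101.34 m/s².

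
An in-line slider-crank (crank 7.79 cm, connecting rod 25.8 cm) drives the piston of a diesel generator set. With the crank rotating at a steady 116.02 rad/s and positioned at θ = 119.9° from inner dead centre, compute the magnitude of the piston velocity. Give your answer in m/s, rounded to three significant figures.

6.61

ω = 116 rad/s
For an in-line slider-crank, x = r cosθ + √(L² − r² sin²θ), so v = −rω sinθ·[1 + r cosθ/√(L² − r² sin²θ)].
With r = 0.0779 m, L = 0.258 m, θ = 119.9°: √(L² − r² sin²θ) = 0.24901 m.
v = −0.0779·116·0.86690·[1 + 0.0779·-0.49849/0.24901] = -6.6131 m/s.
|v| = 6.6131 m/s.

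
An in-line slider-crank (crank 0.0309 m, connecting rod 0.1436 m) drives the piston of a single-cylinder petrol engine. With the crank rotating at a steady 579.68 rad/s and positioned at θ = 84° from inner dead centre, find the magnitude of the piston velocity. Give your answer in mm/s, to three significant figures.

ω = 579.7 rad/s
For an in-line slider-crank, x = r cosθ + √(L² − r² sin²θ), so v = −rω sinθ·[1 + r cosθ/√(L² − r² sin²θ)].
With r = 0.0309 m, L = 0.1436 m, θ = 84°: √(L² − r² sin²θ) = 0.14027 m.
v = −0.0309·579.7·0.99452·[1 + 0.0309·0.10453/0.14027] = -18.224 m/s.
|v| = 18.224 m/s = 18224 mm/s.

18200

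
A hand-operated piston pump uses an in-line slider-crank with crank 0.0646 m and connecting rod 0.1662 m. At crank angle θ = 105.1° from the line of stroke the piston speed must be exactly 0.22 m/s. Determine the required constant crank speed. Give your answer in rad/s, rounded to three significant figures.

3.96

For an in-line slider-crank, |v_piston| = rω|sinθ|·[1 + r cosθ/√(L² − r² sin²θ)].
With r = 0.0646 m, L = 0.1662 m, θ = 105.1°: the bracketed kinematic factor |dx/dθ| = 0.055556 m.
ω = v/|dx/dθ| = 0.22/0.055556 = 3.9599 rad/s.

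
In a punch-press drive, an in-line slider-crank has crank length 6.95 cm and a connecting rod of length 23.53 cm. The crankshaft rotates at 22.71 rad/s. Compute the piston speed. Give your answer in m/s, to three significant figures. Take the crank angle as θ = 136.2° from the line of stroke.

ω = 22.71 rad/s
For an in-line slider-crank, x = r cosθ + √(L² − r² sin²θ), so v = −rω sinθ·[1 + r cosθ/√(L² − r² sin²θ)].
With r = 0.0695 m, L = 0.2353 m, θ = 136.2°: √(L² − r² sin²θ) = 0.23033 m.
v = −0.0695·22.71·0.69214·[1 + 0.0695·-0.72176/0.23033] = -0.85452 m/s.
|v| = 0.85452 m/s.

0.855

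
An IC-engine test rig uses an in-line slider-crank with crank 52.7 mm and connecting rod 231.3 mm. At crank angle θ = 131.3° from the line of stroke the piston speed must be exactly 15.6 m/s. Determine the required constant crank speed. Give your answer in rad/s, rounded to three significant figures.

465

For an in-line slider-crank, |v_piston| = rω|sinθ|·[1 + r cosθ/√(L² − r² sin²θ)].
With r = 0.0527 m, L = 0.2313 m, θ = 131.3°: the bracketed kinematic factor |dx/dθ| = 0.033549 m.
ω = v/|dx/dθ| = 15.6/0.033549 = 464.99 rad/s.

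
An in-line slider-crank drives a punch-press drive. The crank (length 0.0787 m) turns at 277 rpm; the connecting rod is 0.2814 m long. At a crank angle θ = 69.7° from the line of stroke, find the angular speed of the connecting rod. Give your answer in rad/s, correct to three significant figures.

2.92

ω = 29.01 rad/s (converted from 277 rpm).
The rod makes angle φ with the slider axis where L sinφ = r sinθ; differentiating, L cosφ·φ̇ = r ω cosθ.
L cosφ = √(L² − r² sin²θ) = 0.27155 m.
|ω_rod| = r ω |cosθ| / √(L² − r² sin²θ) = 0.0787·29.01·0.34694/0.27155 = 2.9167 rad/s.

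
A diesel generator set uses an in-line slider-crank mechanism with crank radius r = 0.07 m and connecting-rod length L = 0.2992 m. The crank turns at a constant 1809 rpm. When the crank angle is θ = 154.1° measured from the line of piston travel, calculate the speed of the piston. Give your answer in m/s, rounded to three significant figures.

4.57

ω = 2π·1809/60 = 189.4 rad/s
For an in-line slider-crank, x = r cosθ + √(L² − r² sin²θ), so v = −rω sinθ·[1 + r cosθ/√(L² − r² sin²θ)].
With r = 0.07 m, L = 0.2992 m, θ = 154.1°: √(L² − r² sin²θ) = 0.29763 m.
v = −0.07·189.4·0.43680·[1 + 0.07·-0.89956/0.29763] = -4.5668 m/s.
|v| = 4.5668 m/s.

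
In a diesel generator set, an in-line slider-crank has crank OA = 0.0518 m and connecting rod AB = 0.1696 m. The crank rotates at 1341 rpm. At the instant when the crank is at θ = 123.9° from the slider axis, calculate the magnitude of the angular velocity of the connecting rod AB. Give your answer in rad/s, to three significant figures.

ω = 140.4 rad/s (converted from 1341 rpm).
The rod makes angle φ with the slider axis where L sinφ = r sinθ; differentiating, L cosφ·φ̇ = r ω cosθ.
L cosφ = √(L² − r² sin²θ) = 0.16406 m.
|ω_rod| = r ω |cosθ| / √(L² − r² sin²θ) = 0.0518·140.4·0.55775/0.16406 = 24.73 rad/s.

24.7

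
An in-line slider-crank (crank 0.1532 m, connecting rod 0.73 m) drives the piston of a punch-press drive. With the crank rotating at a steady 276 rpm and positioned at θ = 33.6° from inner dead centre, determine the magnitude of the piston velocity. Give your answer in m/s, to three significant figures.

2.88

ω = 2π·276/60 = 28.9 rad/s
For an in-line slider-crank, x = r cosθ + √(L² − r² sin²θ), so v = −rω sinθ·[1 + r cosθ/√(L² − r² sin²θ)].
With r = 0.1532 m, L = 0.73 m, θ = 33.6°: √(L² − r² sin²θ) = 0.72506 m.
v = −0.1532·28.9·0.55339·[1 + 0.1532·0.83292/0.72506] = -2.8816 m/s.
|v| = 2.8816 m/s.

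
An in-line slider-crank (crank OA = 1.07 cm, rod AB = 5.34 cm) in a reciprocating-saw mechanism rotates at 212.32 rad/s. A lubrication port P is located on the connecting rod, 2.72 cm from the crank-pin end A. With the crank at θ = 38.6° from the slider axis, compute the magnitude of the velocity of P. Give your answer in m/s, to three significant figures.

1.76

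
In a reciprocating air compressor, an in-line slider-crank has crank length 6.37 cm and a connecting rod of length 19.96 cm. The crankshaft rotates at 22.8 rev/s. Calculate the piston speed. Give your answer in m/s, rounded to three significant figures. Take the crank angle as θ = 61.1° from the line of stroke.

9.27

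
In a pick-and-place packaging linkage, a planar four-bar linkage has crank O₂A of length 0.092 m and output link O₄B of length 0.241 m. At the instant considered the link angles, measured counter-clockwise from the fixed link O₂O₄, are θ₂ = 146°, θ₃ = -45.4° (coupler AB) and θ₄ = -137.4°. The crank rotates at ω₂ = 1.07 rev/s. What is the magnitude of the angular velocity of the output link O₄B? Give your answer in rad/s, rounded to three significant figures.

0.508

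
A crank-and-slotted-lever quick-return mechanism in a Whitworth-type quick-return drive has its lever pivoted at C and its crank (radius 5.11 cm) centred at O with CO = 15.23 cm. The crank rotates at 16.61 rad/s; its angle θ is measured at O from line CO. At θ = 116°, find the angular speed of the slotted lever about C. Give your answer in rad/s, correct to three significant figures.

ω = 16.61 rad/s
Crank pin A relative to C: A = (d + r cosθ, r sinθ); lever angle φ = atan2(r sinθ, d + r cosθ).
Differentiating tanφ: φ̇ = rω(d cosθ + r)/(d² + r² + 2dr cosθ).
d² + r² + 2dr cosθ = |CA|² = 0.0189832 m²;  d cosθ + r = -0.015664 m.
|ω_lever| = |0.0511·16.61·-0.015664| / 0.0189832 = 0.70036 rad/s.

0.700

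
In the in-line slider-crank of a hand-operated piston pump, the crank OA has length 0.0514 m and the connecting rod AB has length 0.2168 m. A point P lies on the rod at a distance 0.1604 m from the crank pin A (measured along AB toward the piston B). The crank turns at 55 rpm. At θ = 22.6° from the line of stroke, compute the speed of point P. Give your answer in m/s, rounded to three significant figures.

ω = 5.76 rad/s.  Crank-pin speed |V_A| = rω = 0.29604 m/s, perpendicular to OA.
Rod angle: sinφ = −(r/L) sinθ ⇒ φ = -5.228°; ω_rod = −rω cosθ/√(L²−r²sin²θ) = -1.2659 rad/s.
V_P = V_A + ω_rod × AP, with AP = 0.1604 m along the rod.
Components: V_Px = −rω sinθ − a·ω_rod·sinφ = -0.13227 m/s;  V_Py = rω cosθ + a·ω_rod·cosφ = +0.071101 m/s.
|V_P| = √(V_Px² + V_Py²) = 0.15017 m/s.

0.150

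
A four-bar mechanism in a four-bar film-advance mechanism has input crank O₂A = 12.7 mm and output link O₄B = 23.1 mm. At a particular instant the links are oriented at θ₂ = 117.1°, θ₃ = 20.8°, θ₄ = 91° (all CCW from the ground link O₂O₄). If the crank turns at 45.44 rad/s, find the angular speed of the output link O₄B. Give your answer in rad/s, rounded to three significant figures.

26.4

ω₂ = 45.44 rad/s
Differentiating the loop-closure r₂e^{iθ₂}+r₃e^{iθ₃}=r₁+r₄e^{iθ₄} gives r₂ω₂e^{iθ₂}+r₃ω₃e^{iθ₃}=r₄ω₄e^{iθ₄}.
Eliminating the other unknown: ω₄ = r₂ω₂ sin(θ₂−θ₃) / [r₄ sin(θ₄−θ₃)].
Numerator sine = +0.99396; denominator sine = +0.94088.
Result = 0.0127·45.44·(+0.99396) / (0.0231·(+0.94088)) = +26.392 rad/s; magnitude 26.392 rad/s.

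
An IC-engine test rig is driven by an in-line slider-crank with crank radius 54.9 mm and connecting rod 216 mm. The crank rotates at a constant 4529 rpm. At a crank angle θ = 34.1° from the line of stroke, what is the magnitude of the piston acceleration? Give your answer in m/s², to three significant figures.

11400

ω = 2π·4529/60 = 474.3 rad/s
x(θ) = r cosθ + √(L² − r² sin²θ); with ω constant, a = ω²·d²x/dθ².
d²x/dθ² = −r cosθ − r²(cos2θ)/√u − r⁴ sin²2θ/(4u^{3/2}),  u = L² − r² sin²θ = 0.0457086 m².
Substituting r = 0.0549 m, L = 0.216 m, θ = 34.1°: d²x/dθ² = -0.050896 m.
a = ω²·d²x/dθ² = (474.3)²·(-0.050896) = -11448 m/s²;  |a| = 11448 m/s².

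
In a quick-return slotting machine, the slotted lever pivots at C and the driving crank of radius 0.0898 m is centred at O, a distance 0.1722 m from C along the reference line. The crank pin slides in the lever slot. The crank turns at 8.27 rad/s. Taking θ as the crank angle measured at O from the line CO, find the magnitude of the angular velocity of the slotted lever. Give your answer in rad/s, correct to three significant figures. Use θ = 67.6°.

ω = 8.27 rad/s
Crank pin A relative to C: A = (d + r cosθ, r sinθ); lever angle φ = atan2(r sinθ, d + r cosθ).
Differentiating tanφ: φ̇ = rω(d cosθ + r)/(d² + r² + 2dr cosθ).
d² + r² + 2dr cosθ = |CA|² = 0.0495023 m²;  d cosθ + r = +0.15542 m.
|ω_lever| = |0.0898·8.27·+0.15542| / 0.0495023 = 2.3317 rad/s.

2.33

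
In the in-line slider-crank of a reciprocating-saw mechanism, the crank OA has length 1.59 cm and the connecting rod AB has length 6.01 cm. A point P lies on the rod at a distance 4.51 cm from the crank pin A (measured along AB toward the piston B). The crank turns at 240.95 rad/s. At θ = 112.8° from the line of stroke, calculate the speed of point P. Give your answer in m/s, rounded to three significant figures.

3.27

ω = 240.9 rad/s.  Crank-pin speed |V_A| = rω = 3.8311 m/s, perpendicular to OA.
Rod angle: sinφ = −(r/L) sinθ ⇒ φ = -14.116°; ω_rod = −rω cosθ/√(L²−r²sin²θ) = +25.472 rad/s.
V_P = V_A + ω_rod × AP, with AP = 0.0451 m along the rod.
Components: V_Px = −rω sinθ − a·ω_rod·sinφ = -3.2516 m/s;  V_Py = rω cosθ + a·ω_rod·cosφ = -0.37054 m/s.
|V_P| = √(V_Px² + V_Py²) = 3.2726 m/s.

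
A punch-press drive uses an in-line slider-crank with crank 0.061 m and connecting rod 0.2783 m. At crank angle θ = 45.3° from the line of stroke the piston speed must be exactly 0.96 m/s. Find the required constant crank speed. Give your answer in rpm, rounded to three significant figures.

For an in-line slider-crank, |v_piston| = rω|sinθ|·[1 + r cosθ/√(L² − r² sin²θ)].
With r = 0.061 m, L = 0.2783 m, θ = 45.3°: the bracketed kinematic factor |dx/dθ| = 0.050126 m.
ω = v/|dx/dθ| = 0.96/0.050126 = 19.152 rad/s.
N = 60ω/(2π) = 182.88 rpm.

183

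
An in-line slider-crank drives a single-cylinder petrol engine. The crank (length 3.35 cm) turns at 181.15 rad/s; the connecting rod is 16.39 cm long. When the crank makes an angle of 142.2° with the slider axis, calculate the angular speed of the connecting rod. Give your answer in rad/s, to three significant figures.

29.5

ω = 181.2 rad/s
The rod makes angle φ with the slider axis where L sinφ = r sinθ; differentiating, L cosφ·φ̇ = r ω cosθ.
L cosφ = √(L² − r² sin²θ) = 0.16261 m.
|ω_rod| = r ω |cosθ| / √(L² − r² sin²θ) = 0.0335·181.2·0.79016/0.16261 = 29.488 rad/s.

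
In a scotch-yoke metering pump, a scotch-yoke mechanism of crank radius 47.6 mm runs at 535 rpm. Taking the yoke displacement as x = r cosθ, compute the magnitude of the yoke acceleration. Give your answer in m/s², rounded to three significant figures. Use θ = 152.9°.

133

ω = 56.03 rad/s (from 535 rpm).
x = r cosθ ⇒ ẍ = −rω² cosθ (ω constant).
|a| = rω²|cosθ| = 0.0476·(56.03)²·|cos 152.9°| = 133 m/s².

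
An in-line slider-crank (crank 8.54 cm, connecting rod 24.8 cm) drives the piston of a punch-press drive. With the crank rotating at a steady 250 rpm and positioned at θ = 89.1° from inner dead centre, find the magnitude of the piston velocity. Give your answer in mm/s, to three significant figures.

2250

ω = 2π·250/60 = 26.18 rad/s
For an in-line slider-crank, x = r cosθ + √(L² − r² sin²θ), so v = −rω sinθ·[1 + r cosθ/√(L² − r² sin²θ)].
With r = 0.0854 m, L = 0.248 m, θ = 89.1°: √(L² − r² sin²θ) = 0.23284 m.
v = −0.0854·26.18·0.99988·[1 + 0.0854·0.01571/0.23284] = -2.2484 m/s.
|v| = 2.2484 m/s = 2248.4 mm/s.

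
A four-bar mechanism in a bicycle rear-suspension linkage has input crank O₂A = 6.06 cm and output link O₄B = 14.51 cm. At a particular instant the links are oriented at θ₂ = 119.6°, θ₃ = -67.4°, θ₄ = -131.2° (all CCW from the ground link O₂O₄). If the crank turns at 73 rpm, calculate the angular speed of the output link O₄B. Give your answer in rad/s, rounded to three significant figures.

ω₂ = 7.645 rad/s (from 73 rpm).
Differentiating the loop-closure r₂e^{iθ₂}+r₃e^{iθ₃}=r₁+r₄e^{iθ₄} gives r₂ω₂e^{iθ₂}+r₃ω₃e^{iθ₃}=r₄ω₄e^{iθ₄}.
Eliminating the other unknown: ω₄ = r₂ω₂ sin(θ₂−θ₃) / [r₄ sin(θ₄−θ₃)].
Numerator sine = -0.12187; denominator sine = -0.89726.
Result = 0.0606·7.645·(-0.12187) / (0.1451·(-0.89726)) = +0.43364 rad/s; magnitude 0.43364 rad/s.

0.434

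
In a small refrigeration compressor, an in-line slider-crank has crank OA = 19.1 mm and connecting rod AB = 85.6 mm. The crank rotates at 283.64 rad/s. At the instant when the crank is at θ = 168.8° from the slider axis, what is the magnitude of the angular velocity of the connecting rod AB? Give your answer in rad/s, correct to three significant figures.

ω = 283.6 rad/s
The rod makes angle φ with the slider axis where L sinφ = r sinθ; differentiating, L cosφ·φ̇ = r ω cosθ.
L cosφ = √(L² − r² sin²θ) = 0.08552 m.
|ω_rod| = r ω |cosθ| / √(L² − r² sin²θ) = 0.0191·283.6·0.98096/0.08552 = 62.142 rad/s.

62.1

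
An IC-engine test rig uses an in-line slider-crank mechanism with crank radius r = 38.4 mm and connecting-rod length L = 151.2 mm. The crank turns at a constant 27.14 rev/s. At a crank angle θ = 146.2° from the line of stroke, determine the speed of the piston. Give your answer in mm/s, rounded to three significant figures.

ω = 2π·27.1 = 170.5 rad/s
For an in-line slider-crank, x = r cosθ + √(L² − r² sin²θ), so v = −rω sinθ·[1 + r cosθ/√(L² − r² sin²θ)].
With r = 0.0384 m, L = 0.1512 m, θ = 146.2°: √(L² − r² sin²θ) = 0.14968 m.
v = −0.0384·170.5·0.55630·[1 + 0.0384·-0.83098/0.14968] = -2.8662 m/s.
|v| = 2.8662 m/s = 2866.2 mm/s.

2870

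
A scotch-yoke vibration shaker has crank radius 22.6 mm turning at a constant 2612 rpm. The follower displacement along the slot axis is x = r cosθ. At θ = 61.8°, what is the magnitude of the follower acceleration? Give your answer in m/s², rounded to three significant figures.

ω = 273.5 rad/s (from 2612 rpm).
x = r cosθ ⇒ ẍ = −rω² cosθ (ω constant).
|a| = rω²|cosθ| = 0.0226·(273.5)²·|cos 61.8°| = 799.03 m/s².

799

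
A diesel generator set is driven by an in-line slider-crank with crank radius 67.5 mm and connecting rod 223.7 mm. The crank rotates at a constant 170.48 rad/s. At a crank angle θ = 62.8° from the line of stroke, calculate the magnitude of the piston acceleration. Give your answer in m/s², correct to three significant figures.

549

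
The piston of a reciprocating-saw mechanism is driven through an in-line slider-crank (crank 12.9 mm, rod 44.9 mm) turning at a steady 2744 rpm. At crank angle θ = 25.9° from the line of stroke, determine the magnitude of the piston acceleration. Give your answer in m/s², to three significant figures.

ω = 2π·2744/60 = 287.4 rad/s
x(θ) = r cosθ + √(L² − r² sin²θ); with ω constant, a = ω²·d²x/dθ².
d²x/dθ² = −r cosθ − r²(cos2θ)/√u − r⁴ sin²2θ/(4u^{3/2}),  u = L² − r² sin²θ = 0.00198426 m².
Substituting r = 0.0129 m, L = 0.0449 m, θ = 25.9°: d²x/dθ² = -0.013963 m.
a = ω²·d²x/dθ² = (287.4)²·(-0.013963) = -1152.9 m/s²;  |a| = 1152.9 m/s².

1150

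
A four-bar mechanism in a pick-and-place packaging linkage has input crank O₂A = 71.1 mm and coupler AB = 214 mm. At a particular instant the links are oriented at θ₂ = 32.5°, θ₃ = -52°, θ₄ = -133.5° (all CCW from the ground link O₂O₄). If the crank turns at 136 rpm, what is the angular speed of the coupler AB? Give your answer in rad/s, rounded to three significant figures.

1.16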